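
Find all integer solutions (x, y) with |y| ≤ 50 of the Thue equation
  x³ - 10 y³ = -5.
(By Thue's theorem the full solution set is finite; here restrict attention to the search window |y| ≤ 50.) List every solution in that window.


The equation is x³ - 10y³ = -5. For fixed y, x³ = 10·y³ − 5, so a solution requires the RHS to be a perfect cube.
Strategy: iterate y from -50 to 50, compute RHS = 10·y³ − 5, and check whether it is a (positive or negative) perfect cube.
Check small values of y:
  y = 0: RHS = -5 is not a perfect cube.
  y = 1: RHS = 5 is not a perfect cube.
  y = -1: RHS = -15 is not a perfect cube.
  y = 2: RHS = 75 is not a perfect cube.
  y = -2: RHS = -85 is not a perfect cube.
  y = 3: RHS = 265 is not a perfect cube.
  y = -3: RHS = -275 is not a perfect cube.
Continuing the search up to |y| = 50 finds no solutions either.
No (x, y) in the scanned range satisfies the equation.

No integer solutions with |y| ≤ 50.


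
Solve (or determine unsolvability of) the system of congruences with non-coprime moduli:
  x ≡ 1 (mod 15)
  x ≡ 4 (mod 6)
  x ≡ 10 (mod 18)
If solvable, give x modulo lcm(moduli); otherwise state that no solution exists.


Moduli 15, 6, 18 are not pairwise coprime, so CRT works modulo lcm(m_i) when all pairwise compatibility conditions hold.
Pairwise compatibility: gcd(m_i, m_j) must divide a_i - a_j for every pair.
Merge one congruence at a time:
  Start: x ≡ 1 (mod 15).
  Combine with x ≡ 4 (mod 6): gcd(15, 6) = 3; 4 - 1 = 3, which IS divisible by 3, so compatible.
    Write x = 1 + 15·t and substitute into x ≡ 4 (mod 6): 15·t ≡ 4 − 1 = 3 (mod 6).
    Divide the congruence (and modulus) by g = 3: 5·t ≡ 1 (mod 2).
    Reduce coefficients mod 2: 1·t ≡ 1 (mod 2).
    So t ≡ 1 (mod 2).
    Then x = 1 + 15·1 = 16, valid modulo lcm(15, 6) = 30: x ≡ 16 (mod 30).
  Combine with x ≡ 10 (mod 18): gcd(30, 18) = 6; 10 - 16 = -6, which IS divisible by 6, so compatible.
    Write x = 16 + 30·t and substitute into x ≡ 10 (mod 18): 30·t ≡ 10 − 16 = -6 (mod 18).
    Divide the congruence (and modulus) by g = 6: 5·t ≡ -1 (mod 3).
    Reduce coefficients mod 3: 2·t ≡ 2 (mod 3).
    The inverse of 2 mod 3 is 2 (since 2·2 = 4 = 1·3 + 1), so t ≡ 2·2 = 4 ≡ 1 (mod 3).
    Then x = 16 + 30·1 = 46, valid modulo lcm(30, 18) = 90: x ≡ 46 (mod 90).
Verify: 46 mod 15 = 1, 46 mod 6 = 4, 46 mod 18 = 10.

x ≡ 46 (mod 90).


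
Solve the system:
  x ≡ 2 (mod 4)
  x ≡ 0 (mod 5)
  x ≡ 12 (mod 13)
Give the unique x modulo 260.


Moduli 4, 5, 13 are pairwise coprime; by CRT there is a unique solution modulo M = 4 · 5 · 13 = 260.
Solve pairwise, accumulating the modulus:
  Start with x ≡ 2 (mod 4).
  Combine with x ≡ 0 (mod 5): since gcd(4, 5) = 1, we get a unique residue mod 20.
    Write x = 2 + 4·t and substitute into x ≡ 0 (mod 5): 4·t ≡ 0 − 2 = -2 (mod 5).
    Reduce coefficients mod 5: 4·t ≡ 3 (mod 5).
    The inverse of 4 mod 5 is 4 (since 4·4 = 16 = 3·5 + 1), so t ≡ 4·3 = 12 ≡ 2 (mod 5).
    Then x = 2 + 4·2 = 10, valid modulo lcm(4, 5) = 20: x ≡ 10 (mod 20).
  Combine with x ≡ 12 (mod 13): since gcd(20, 13) = 1, we get a unique residue mod 260.
    Write x = 10 + 20·t and substitute into x ≡ 12 (mod 13): 20·t ≡ 12 − 10 = 2 (mod 13).
    Reduce coefficients mod 13: 7·t ≡ 2 (mod 13).
    The inverse of 7 mod 13 is 2 (since 7·2 = 14 = 1·13 + 1), so t ≡ 2·2 = 4 ≡ 4 (mod 13).
    Then x = 10 + 20·4 = 90, valid modulo lcm(20, 13) = 260: x ≡ 90 (mod 260).
Verify: 90 mod 4 = 2 ✓, 90 mod 5 = 0 ✓, 90 mod 13 = 12 ✓.

x ≡ 90 (mod 260).


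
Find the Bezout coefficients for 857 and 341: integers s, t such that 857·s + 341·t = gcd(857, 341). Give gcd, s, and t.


Euclidean algorithm on (857, 341) — divide until remainder is 0:
  857 = 2 · 341 + 175
  341 = 1 · 175 + 166
  175 = 1 · 166 + 9
  166 = 18 · 9 + 4
  9 = 2 · 4 + 1
  4 = 4 · 1 + 0
gcd(857, 341) = 1.
Track Bezout coefficients alongside the remainders: start with r₀ = 857 = a·1 + b·0 (s = 1, t = 0) and r₁ = 341 = a·0 + b·1 (s = 0, t = 1); each new remainder r_{k+1} = r_{k-1} − q_k·r_k inherits s_{k+1} = s_{k-1} − q_k·s_k, t_{k+1} = t_{k-1} − q_k·t_k, so r_k = a·s_k + b·t_k at every step:
  q = 2: r = 175, s = 1 − 2·0 = 1, t = 0 − 2·1 = -2  (check: 857·1 + 341·(-2) = 175)
  q = 1: r = 166, s = 0 − 1·1 = -1, t = 1 − 1·(-2) = 3  (check: 857·(-1) + 341·3 = 166)
  q = 1: r = 9, s = 1 − 1·(-1) = 2, t = -2 − 1·3 = -5  (check: 857·2 + 341·(-5) = 9)
  q = 18: r = 4, s = -1 − 18·2 = -37, t = 3 − 18·(-5) = 93  (check: 857·(-37) + 341·93 = 4)
  q = 2: r = 1, s = 2 − 2·(-37) = 76, t = -5 − 2·93 = -191  (check: 857·76 + 341·(-191) = 1)
The row with r = 1 (the gcd) gives the Bezout coefficients s = 76, t = -191.
Result: 857 · (76) + 341 · (-191) = 1.

gcd(857, 341) = 1; s = 76, t = -191 (check: 857·76 + 341·(-191) = 1).


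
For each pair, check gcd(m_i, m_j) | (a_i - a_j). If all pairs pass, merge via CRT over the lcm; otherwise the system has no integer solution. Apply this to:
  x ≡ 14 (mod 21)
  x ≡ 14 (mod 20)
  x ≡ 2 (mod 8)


Moduli 21, 20, 8 are not pairwise coprime, so CRT works modulo lcm(m_i) when all pairwise compatibility conditions hold.
Pairwise compatibility: gcd(m_i, m_j) must divide a_i - a_j for every pair.
Merge one congruence at a time:
  Start: x ≡ 14 (mod 21).
  Combine with x ≡ 14 (mod 20): gcd(21, 20) = 1; 14 - 14 = 0, which IS divisible by 1, so compatible.
    Write x = 14 + 21·t and substitute into x ≡ 14 (mod 20): 21·t ≡ 14 − 14 = 0 (mod 20).
    Reduce coefficients mod 20: 1·t ≡ 0 (mod 20).
    So t ≡ 0 (mod 20).
    Then x = 14 + 21·0 = 14, valid modulo lcm(21, 20) = 420: x ≡ 14 (mod 420).
  Combine with x ≡ 2 (mod 8): gcd(420, 8) = 4; 2 - 14 = -12, which IS divisible by 4, so compatible.
    Write x = 14 + 420·t and substitute into x ≡ 2 (mod 8): 420·t ≡ 2 − 14 = -12 (mod 8).
    Divide the congruence (and modulus) by g = 4: 105·t ≡ -3 (mod 2).
    Reduce coefficients mod 2: 1·t ≡ 1 (mod 2).
    So t ≡ 1 (mod 2).
    Then x = 14 + 420·1 = 434, valid modulo lcm(420, 8) = 840: x ≡ 434 (mod 840).
Verify: 434 mod 21 = 14, 434 mod 20 = 14, 434 mod 8 = 2.

x ≡ 434 (mod 840).


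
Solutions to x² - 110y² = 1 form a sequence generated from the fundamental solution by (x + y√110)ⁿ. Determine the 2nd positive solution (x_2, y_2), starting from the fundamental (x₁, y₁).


Step 1: Find the fundamental solution (x₁, y₁) of x² - 110y² = 1.
  Expand √110 as a continued fraction. a₀ = ⌊√110⌋ = 10; iterate m_{k+1} = d_k·a_k − m_k, d_{k+1} = (110 − m_{k+1}²)/d_k, a_{k+1} = ⌊(a₀ + m_{k+1})/d_{k+1}⌋ (starting m₀ = 0, d₀ = 1), with convergents p_k = a_k·p_{k-1} + p_{k-2}, q_k = a_k·q_{k-1} + q_{k-2} (p₋₁ = 1, q₋₁ = 0):
  k = 0: a₀ = 10; p₀/q₀ = 10/1; p₀² − 110·q₀² = 100 − 110 = -10.
  k = 1: m = 10, d = 10, a = ⌊(10 + 10)/10⌋ = 2; p/q = (2·10 + 1)/(2·1 + 0) = 21/2; p² − 110·q² = 441 − 440 = 1.
  The first convergent with p² − 110·q² = 1 gives the fundamental solution (x₁, y₁) = (21, 2).
Step 2: Apply the recurrence (x_{n+1}, y_{n+1}) = (x₁x_n + 110y₁y_n, x₁y_n + y₁x_n) repeatedly.
  From (x_1, y_1) = (21, 2): x_2 = 21·21 + 110·2·2 = 881; y_2 = 21·2 + 2·21 = 84.
Step 3: Verify x_2² - 110·y_2² = 776161 - 776160 = 1 (should be 1). ✓

(x_1, y_1) = (21, 2); (x_2, y_2) = (881, 84).


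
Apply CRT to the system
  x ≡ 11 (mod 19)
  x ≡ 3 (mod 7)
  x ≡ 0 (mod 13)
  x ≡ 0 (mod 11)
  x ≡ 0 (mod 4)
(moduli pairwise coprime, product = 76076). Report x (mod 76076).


Product of moduli M = 19 · 7 · 13 · 11 · 4 = 76076.
Merge one congruence at a time:
  Start: x ≡ 11 (mod 19).
  Combine with x ≡ 3 (mod 7); new modulus lcm = 133.
    Write x = 11 + 19·t and substitute into x ≡ 3 (mod 7): 19·t ≡ 3 − 11 = -8 (mod 7).
    Reduce coefficients mod 7: 5·t ≡ 6 (mod 7).
    The inverse of 5 mod 7 is 3 (since 5·3 = 15 = 2·7 + 1), so t ≡ 3·6 = 18 ≡ 4 (mod 7).
    Then x = 11 + 19·4 = 87, valid modulo lcm(19, 7) = 133: x ≡ 87 (mod 133).
  Combine with x ≡ 0 (mod 13); new modulus lcm = 1729.
    Write x = 87 + 133·t and substitute into x ≡ 0 (mod 13): 133·t ≡ 0 − 87 = -87 (mod 13).
    Reduce coefficients mod 13: 3·t ≡ 4 (mod 13).
    The inverse of 3 mod 13 is 9 (since 3·9 = 27 = 2·13 + 1), so t ≡ 9·4 = 36 ≡ 10 (mod 13).
    Then x = 87 + 133·10 = 1417, valid modulo lcm(133, 13) = 1729: x ≡ 1417 (mod 1729).
  Combine with x ≡ 0 (mod 11); new modulus lcm = 19019.
    Write x = 1417 + 1729·t and substitute into x ≡ 0 (mod 11): 1729·t ≡ 0 − 1417 = -1417 (mod 11).
    Reduce coefficients mod 11: 2·t ≡ 2 (mod 11).
    The inverse of 2 mod 11 is 6 (since 2·6 = 12 = 1·11 + 1), so t ≡ 6·2 = 12 ≡ 1 (mod 11).
    Then x = 1417 + 1729·1 = 3146, valid modulo lcm(1729, 11) = 19019: x ≡ 3146 (mod 19019).
  Combine with x ≡ 0 (mod 4); new modulus lcm = 76076.
    Write x = 3146 + 19019·t and substitute into x ≡ 0 (mod 4): 19019·t ≡ 0 − 3146 = -3146 (mod 4).
    Reduce coefficients mod 4: 3·t ≡ 2 (mod 4).
    The inverse of 3 mod 4 is 3 (since 3·3 = 9 = 2·4 + 1), so t ≡ 3·2 = 6 ≡ 2 (mod 4).
    Then x = 3146 + 19019·2 = 41184, valid modulo lcm(19019, 4) = 76076: x ≡ 41184 (mod 76076).
Verify against each original: 41184 mod 19 = 11, 41184 mod 7 = 3, 41184 mod 13 = 0, 41184 mod 11 = 0, 41184 mod 4 = 0.

x ≡ 41184 (mod 76076).


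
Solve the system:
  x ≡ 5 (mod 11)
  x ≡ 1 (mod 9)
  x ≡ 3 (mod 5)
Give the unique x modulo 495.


Moduli 11, 9, 5 are pairwise coprime; by CRT there is a unique solution modulo M = 11 · 9 · 5 = 495.
Solve pairwise, accumulating the modulus:
  Start with x ≡ 5 (mod 11).
  Combine with x ≡ 1 (mod 9): since gcd(11, 9) = 1, we get a unique residue mod 99.
    Write x = 5 + 11·t and substitute into x ≡ 1 (mod 9): 11·t ≡ 1 − 5 = -4 (mod 9).
    Reduce coefficients mod 9: 2·t ≡ 5 (mod 9).
    The inverse of 2 mod 9 is 5 (since 2·5 = 10 = 1·9 + 1), so t ≡ 5·5 = 25 ≡ 7 (mod 9).
    Then x = 5 + 11·7 = 82, valid modulo lcm(11, 9) = 99: x ≡ 82 (mod 99).
  Combine with x ≡ 3 (mod 5): since gcd(99, 5) = 1, we get a unique residue mod 495.
    Write x = 82 + 99·t and substitute into x ≡ 3 (mod 5): 99·t ≡ 3 − 82 = -79 (mod 5).
    Reduce coefficients mod 5: 4·t ≡ 1 (mod 5).
    The inverse of 4 mod 5 is 4 (since 4·4 = 16 = 3·5 + 1), so t ≡ 4·1 = 4 ≡ 4 (mod 5).
    Then x = 82 + 99·4 = 478, valid modulo lcm(99, 5) = 495: x ≡ 478 (mod 495).
Verify: 478 mod 11 = 5 ✓, 478 mod 9 = 1 ✓, 478 mod 5 = 3 ✓.

x ≡ 478 (mod 495).


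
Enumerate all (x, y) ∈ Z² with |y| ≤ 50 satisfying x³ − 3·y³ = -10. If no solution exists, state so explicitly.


The equation is x³ - 3y³ = -10. For fixed y, x³ = 3·y³ − 10, so a solution requires the RHS to be a perfect cube.
Strategy: iterate y from -50 to 50, compute RHS = 3·y³ − 10, and check whether it is a (positive or negative) perfect cube.
Check small values of y:
  y = 0: RHS = -10 is not a perfect cube.
  y = 1: RHS = -7 is not a perfect cube.
  y = -1: RHS = -13 is not a perfect cube.
  y = 2: RHS = 14 is not a perfect cube.
  y = -2: RHS = -34 is not a perfect cube.
  y = 3: RHS = 71 is not a perfect cube.
  y = -3: RHS = -91 is not a perfect cube.
Continuing, at y = -9: RHS = -2197 = (-13)³ ⇒ x = -13 works.
Searching the remaining y in |y| ≤ 50 finds no further solutions.
Collected solutions: (-13, -9).

Solutions (with |y| ≤ 50): (-13, -9).


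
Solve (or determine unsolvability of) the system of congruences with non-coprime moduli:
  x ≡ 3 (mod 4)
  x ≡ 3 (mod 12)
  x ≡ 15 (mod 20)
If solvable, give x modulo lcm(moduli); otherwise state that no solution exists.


Moduli 4, 12, 20 are not pairwise coprime, so CRT works modulo lcm(m_i) when all pairwise compatibility conditions hold.
Pairwise compatibility: gcd(m_i, m_j) must divide a_i - a_j for every pair.
Merge one congruence at a time:
  Start: x ≡ 3 (mod 4).
  Combine with x ≡ 3 (mod 12): gcd(4, 12) = 4; 3 - 3 = 0, which IS divisible by 4, so compatible.
    Write x = 3 + 4·t and substitute into x ≡ 3 (mod 12): 4·t ≡ 3 − 3 = 0 (mod 12).
    Divide the congruence (and modulus) by g = 4: 1·t ≡ 0 (mod 3).
    So t ≡ 0 (mod 3).
    Then x = 3 + 4·0 = 3, valid modulo lcm(4, 12) = 12: x ≡ 3 (mod 12).
  Combine with x ≡ 15 (mod 20): gcd(12, 20) = 4; 15 - 3 = 12, which IS divisible by 4, so compatible.
    Write x = 3 + 12·t and substitute into x ≡ 15 (mod 20): 12·t ≡ 15 − 3 = 12 (mod 20).
    Divide the congruence (and modulus) by g = 4: 3·t ≡ 3 (mod 5).
    The inverse of 3 mod 5 is 2 (since 3·2 = 6 = 1·5 + 1), so t ≡ 2·3 = 6 ≡ 1 (mod 5).
    Then x = 3 + 12·1 = 15, valid modulo lcm(12, 20) = 60: x ≡ 15 (mod 60).
Verify: 15 mod 4 = 3, 15 mod 12 = 3, 15 mod 20 = 15.

x ≡ 15 (mod 60).


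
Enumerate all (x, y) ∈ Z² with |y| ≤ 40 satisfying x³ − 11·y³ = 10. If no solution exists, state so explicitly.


The equation is x³ - 11y³ = 10. For fixed y, x³ = 11·y³ + 10, so a solution requires the RHS to be a perfect cube.
Strategy: iterate y from -40 to 40, compute RHS = 11·y³ + 10, and check whether it is a (positive or negative) perfect cube.
Check small values of y:
  y = 0: RHS = 10 is not a perfect cube.
  y = 1: RHS = 21 is not a perfect cube.
  y = -1: RHS = -1 = (-1)³ ⇒ x = -1 works.
  y = 2: RHS = 98 is not a perfect cube.
  y = -2: RHS = -78 is not a perfect cube.
  y = 3: RHS = 307 is not a perfect cube.
  y = -3: RHS = -287 is not a perfect cube.
Continuing the search up to |y| = 40 finds no further solutions beyond those listed.
Collected solutions: (-1, -1).

Solutions (with |y| ≤ 40): (-1, -1).


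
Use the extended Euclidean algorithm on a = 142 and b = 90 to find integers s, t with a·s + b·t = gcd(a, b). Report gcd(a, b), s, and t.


Euclidean algorithm on (142, 90) — divide until remainder is 0:
  142 = 1 · 90 + 52
  90 = 1 · 52 + 38
  52 = 1 · 38 + 14
  38 = 2 · 14 + 10
  14 = 1 · 10 + 4
  10 = 2 · 4 + 2
  4 = 2 · 2 + 0
gcd(142, 90) = 2.
Track Bezout coefficients alongside the remainders: start with r₀ = 142 = a·1 + b·0 (s = 1, t = 0) and r₁ = 90 = a·0 + b·1 (s = 0, t = 1); each new remainder r_{k+1} = r_{k-1} − q_k·r_k inherits s_{k+1} = s_{k-1} − q_k·s_k, t_{k+1} = t_{k-1} − q_k·t_k, so r_k = a·s_k + b·t_k at every step:
  q = 1: r = 52, s = 1 − 1·0 = 1, t = 0 − 1·1 = -1  (check: 142·1 + 90·(-1) = 52)
  q = 1: r = 38, s = 0 − 1·1 = -1, t = 1 − 1·(-1) = 2  (check: 142·(-1) + 90·2 = 38)
  q = 1: r = 14, s = 1 − 1·(-1) = 2, t = -1 − 1·2 = -3  (check: 142·2 + 90·(-3) = 14)
  q = 2: r = 10, s = -1 − 2·2 = -5, t = 2 − 2·(-3) = 8  (check: 142·(-5) + 90·8 = 10)
  q = 1: r = 4, s = 2 − 1·(-5) = 7, t = -3 − 1·8 = -11  (check: 142·7 + 90·(-11) = 4)
  q = 2: r = 2, s = -5 − 2·7 = -19, t = 8 − 2·(-11) = 30  (check: 142·(-19) + 90·30 = 2)
The row with r = 2 (the gcd) gives the Bezout coefficients s = -19, t = 30.
Result: 142 · (-19) + 90 · (30) = 2.

gcd(142, 90) = 2; s = -19, t = 30 (check: 142·(-19) + 90·30 = 2).


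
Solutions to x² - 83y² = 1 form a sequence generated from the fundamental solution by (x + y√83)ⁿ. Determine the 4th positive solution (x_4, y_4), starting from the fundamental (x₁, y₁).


Step 1: Find the fundamental solution (x₁, y₁) of x² - 83y² = 1.
  Expand √83 as a continued fraction. a₀ = ⌊√83⌋ = 9; iterate m_{k+1} = d_k·a_k − m_k, d_{k+1} = (83 − m_{k+1}²)/d_k, a_{k+1} = ⌊(a₀ + m_{k+1})/d_{k+1}⌋ (starting m₀ = 0, d₀ = 1), with convergents p_k = a_k·p_{k-1} + p_{k-2}, q_k = a_k·q_{k-1} + q_{k-2} (p₋₁ = 1, q₋₁ = 0):
  k = 0: a₀ = 9; p₀/q₀ = 9/1; p₀² − 83·q₀² = 81 − 83 = -2.
  k = 1: m = 9, d = 2, a = ⌊(9 + 9)/2⌋ = 9; p/q = (9·9 + 1)/(9·1 + 0) = 82/9; p² − 83·q² = 6724 − 6723 = 1.
  The first convergent with p² − 83·q² = 1 gives the fundamental solution (x₁, y₁) = (82, 9).
Step 2: Apply the recurrence (x_{n+1}, y_{n+1}) = (x₁x_n + 83y₁y_n, x₁y_n + y₁x_n) repeatedly.
  From (x_1, y_1) = (82, 9): x_2 = 82·82 + 83·9·9 = 13447; y_2 = 82·9 + 9·82 = 1476.
  From (x_2, y_2) = (13447, 1476): x_3 = 82·13447 + 83·9·1476 = 2205226; y_3 = 82·1476 + 9·13447 = 242055.
  From (x_3, y_3) = (2205226, 242055): x_4 = 82·2205226 + 83·9·242055 = 361643617; y_4 = 82·242055 + 9·2205226 = 39695544.
Step 3: Verify x_4² - 83·y_4² = 130786105716842689 - 130786105716842688 = 1 (should be 1). ✓

(x_1, y_1) = (82, 9); (x_4, y_4) = (361643617, 39695544).


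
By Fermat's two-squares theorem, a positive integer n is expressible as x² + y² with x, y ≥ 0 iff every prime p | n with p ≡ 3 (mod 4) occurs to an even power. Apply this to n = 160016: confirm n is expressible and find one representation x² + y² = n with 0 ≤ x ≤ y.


Step 1: Factor n = 160016 = 2^4 · 73 · 137.
Step 2: Check the mod-4 condition on each prime factor: 2 = 2 (special); 73 ≡ 1 (mod 4), exponent 1; 137 ≡ 1 (mod 4), exponent 1.
All primes ≡ 3 (mod 4) appear to even exponent (or don't appear), so by the two-squares theorem n IS expressible as a sum of two squares.
Step 3: Build a representation. Group n = k² · m with k = 4 and m = 73 · 137 = 10001 (a product of primes ≡ 1 (mod 4)); a representation of m scales to one of n via (k·x)² + (k·y)² = k²(x² + y²). Each prime p ≡ 1 (mod 4) is itself a sum of two squares; find a² by testing p − a² for a perfect square:
  73: 73 − 1² = 72, 73 − 2² = 69, 73 − 3² = 64 = 8² ⇒ 73 = 3² + 8².
  137: 137 − 1² = 136, 137 − 2² = 133, 137 − 3² = 128, 137 − 4² = 121 = 11² ⇒ 137 = 4² + 11².
  Combine using the Brahmagupta–Fibonacci identity (a² + b²)(c² + d²) = (ac − bd)² + (ad + bc)² = (ac + bd)² + (ad − bc)²:
  73 · 137 = 10001: from (3² + 8²)(4² + 11²), take (3·4 − 8·11, 3·11 + 8·4) = (12 − 88, 33 + 32) = (-76, 65); dropping signs (only squares matter) gives (76, 65); check 76² + 65² = 5776 + 4225 = 10001 ✓.
  Scale by k = 4: (4·76, 4·65) = (304, 260).
Step 4: Order so x ≤ y and verify: 260² + 304² = 67600 + 92416 = 160016 = n. ✓

n = 160016 = 260² + 304² (one valid representation with x ≤ y).


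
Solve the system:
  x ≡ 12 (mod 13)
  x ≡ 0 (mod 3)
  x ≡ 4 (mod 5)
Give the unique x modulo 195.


Moduli 13, 3, 5 are pairwise coprime; by CRT there is a unique solution modulo M = 13 · 3 · 5 = 195.
Solve pairwise, accumulating the modulus:
  Start with x ≡ 12 (mod 13).
  Combine with x ≡ 0 (mod 3): since gcd(13, 3) = 1, we get a unique residue mod 39.
    Write x = 12 + 13·t and substitute into x ≡ 0 (mod 3): 13·t ≡ 0 − 12 = -12 (mod 3).
    Reduce coefficients mod 3: 1·t ≡ 0 (mod 3).
    So t ≡ 0 (mod 3).
    Then x = 12 + 13·0 = 12, valid modulo lcm(13, 3) = 39: x ≡ 12 (mod 39).
  Combine with x ≡ 4 (mod 5): since gcd(39, 5) = 1, we get a unique residue mod 195.
    Write x = 12 + 39·t and substitute into x ≡ 4 (mod 5): 39·t ≡ 4 − 12 = -8 (mod 5).
    Reduce coefficients mod 5: 4·t ≡ 2 (mod 5).
    The inverse of 4 mod 5 is 4 (since 4·4 = 16 = 3·5 + 1), so t ≡ 4·2 = 8 ≡ 3 (mod 5).
    Then x = 12 + 39·3 = 129, valid modulo lcm(39, 5) = 195: x ≡ 129 (mod 195).
Verify: 129 mod 13 = 12 ✓, 129 mod 3 = 0 ✓, 129 mod 5 = 4 ✓.

x ≡ 129 (mod 195).


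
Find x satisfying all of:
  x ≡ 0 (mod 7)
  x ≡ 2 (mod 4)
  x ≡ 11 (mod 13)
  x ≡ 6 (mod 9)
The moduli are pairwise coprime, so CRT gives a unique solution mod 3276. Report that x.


Product of moduli M = 7 · 4 · 13 · 9 = 3276.
Merge one congruence at a time:
  Start: x ≡ 0 (mod 7).
  Combine with x ≡ 2 (mod 4); new modulus lcm = 28.
    Write x = 0 + 7·t and substitute into x ≡ 2 (mod 4): 7·t ≡ 2 − 0 = 2 (mod 4).
    Reduce coefficients mod 4: 3·t ≡ 2 (mod 4).
    The inverse of 3 mod 4 is 3 (since 3·3 = 9 = 2·4 + 1), so t ≡ 3·2 = 6 ≡ 2 (mod 4).
    Then x = 0 + 7·2 = 14, valid modulo lcm(7, 4) = 28: x ≡ 14 (mod 28).
  Combine with x ≡ 11 (mod 13); new modulus lcm = 364.
    Write x = 14 + 28·t and substitute into x ≡ 11 (mod 13): 28·t ≡ 11 − 14 = -3 (mod 13).
    Reduce coefficients mod 13: 2·t ≡ 10 (mod 13).
    The inverse of 2 mod 13 is 7 (since 2·7 = 14 = 1·13 + 1), so t ≡ 7·10 = 70 ≡ 5 (mod 13).
    Then x = 14 + 28·5 = 154, valid modulo lcm(28, 13) = 364: x ≡ 154 (mod 364).
  Combine with x ≡ 6 (mod 9); new modulus lcm = 3276.
    Write x = 154 + 364·t and substitute into x ≡ 6 (mod 9): 364·t ≡ 6 − 154 = -148 (mod 9).
    Reduce coefficients mod 9: 4·t ≡ 5 (mod 9).
    The inverse of 4 mod 9 is 7 (since 4·7 = 28 = 3·9 + 1), so t ≡ 7·5 = 35 ≡ 8 (mod 9).
    Then x = 154 + 364·8 = 3066, valid modulo lcm(364, 9) = 3276: x ≡ 3066 (mod 3276).
Verify against each original: 3066 mod 7 = 0, 3066 mod 4 = 2, 3066 mod 13 = 11, 3066 mod 9 = 6.

x ≡ 3066 (mod 3276).


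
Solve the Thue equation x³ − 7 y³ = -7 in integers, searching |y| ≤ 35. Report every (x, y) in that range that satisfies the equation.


The equation is x³ - 7y³ = -7. For fixed y, x³ = 7·y³ − 7, so a solution requires the RHS to be a perfect cube.
Strategy: iterate y from -35 to 35, compute RHS = 7·y³ − 7, and check whether it is a (positive or negative) perfect cube.
Check small values of y:
  y = 0: RHS = -7 is not a perfect cube.
  y = 1: RHS = 0 = (0)³ ⇒ x = 0 works.
  y = -1: RHS = -14 is not a perfect cube.
  y = 2: RHS = 49 is not a perfect cube.
  y = -2: RHS = -63 is not a perfect cube.
  y = 3: RHS = 182 is not a perfect cube.
  y = -3: RHS = -196 is not a perfect cube.
Continuing the search up to |y| = 35 finds no further solutions beyond those listed.
Collected solutions: (0, 1).

Solutions (with |y| ≤ 35): (0, 1).


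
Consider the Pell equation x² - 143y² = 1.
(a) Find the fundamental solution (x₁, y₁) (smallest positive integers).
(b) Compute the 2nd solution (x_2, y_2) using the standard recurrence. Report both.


Step 1: Find the fundamental solution (x₁, y₁) of x² - 143y² = 1.
  Expand √143 as a continued fraction. a₀ = ⌊√143⌋ = 11; iterate m_{k+1} = d_k·a_k − m_k, d_{k+1} = (143 − m_{k+1}²)/d_k, a_{k+1} = ⌊(a₀ + m_{k+1})/d_{k+1}⌋ (starting m₀ = 0, d₀ = 1), with convergents p_k = a_k·p_{k-1} + p_{k-2}, q_k = a_k·q_{k-1} + q_{k-2} (p₋₁ = 1, q₋₁ = 0):
  k = 0: a₀ = 11; p₀/q₀ = 11/1; p₀² − 143·q₀² = 121 − 143 = -22.
  k = 1: m = 11, d = 22, a = ⌊(11 + 11)/22⌋ = 1; p/q = (1·11 + 1)/(1·1 + 0) = 12/1; p² − 143·q² = 144 − 143 = 1.
  The first convergent with p² − 143·q² = 1 gives the fundamental solution (x₁, y₁) = (12, 1).
Step 2: Apply the recurrence (x_{n+1}, y_{n+1}) = (x₁x_n + 143y₁y_n, x₁y_n + y₁x_n) repeatedly.
  From (x_1, y_1) = (12, 1): x_2 = 12·12 + 143·1·1 = 287; y_2 = 12·1 + 1·12 = 24.
Step 3: Verify x_2² - 143·y_2² = 82369 - 82368 = 1 (should be 1). ✓

(x_1, y_1) = (12, 1); (x_2, y_2) = (287, 24).


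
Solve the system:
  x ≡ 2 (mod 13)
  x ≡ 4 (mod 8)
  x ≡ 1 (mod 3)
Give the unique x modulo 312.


Moduli 13, 8, 3 are pairwise coprime; by CRT there is a unique solution modulo M = 13 · 8 · 3 = 312.
Solve pairwise, accumulating the modulus:
  Start with x ≡ 2 (mod 13).
  Combine with x ≡ 4 (mod 8): since gcd(13, 8) = 1, we get a unique residue mod 104.
    Write x = 2 + 13·t and substitute into x ≡ 4 (mod 8): 13·t ≡ 4 − 2 = 2 (mod 8).
    Reduce coefficients mod 8: 5·t ≡ 2 (mod 8).
    The inverse of 5 mod 8 is 5 (since 5·5 = 25 = 3·8 + 1), so t ≡ 5·2 = 10 ≡ 2 (mod 8).
    Then x = 2 + 13·2 = 28, valid modulo lcm(13, 8) = 104: x ≡ 28 (mod 104).
  Combine with x ≡ 1 (mod 3): since gcd(104, 3) = 1, we get a unique residue mod 312.
    Write x = 28 + 104·t and substitute into x ≡ 1 (mod 3): 104·t ≡ 1 − 28 = -27 (mod 3).
    Reduce coefficients mod 3: 2·t ≡ 0 (mod 3).
    The inverse of 2 mod 3 is 2 (since 2·2 = 4 = 1·3 + 1), so t ≡ 2·0 = 0 ≡ 0 (mod 3).
    Then x = 28 + 104·0 = 28, valid modulo lcm(104, 3) = 312: x ≡ 28 (mod 312).
Verify: 28 mod 13 = 2 ✓, 28 mod 8 = 4 ✓, 28 mod 3 = 1 ✓.

x ≡ 28 (mod 312).


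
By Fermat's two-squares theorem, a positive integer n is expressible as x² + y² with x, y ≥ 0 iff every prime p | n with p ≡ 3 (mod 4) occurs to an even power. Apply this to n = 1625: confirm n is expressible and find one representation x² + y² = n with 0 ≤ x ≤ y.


Step 1: Factor n = 1625 = 5^3 · 13.
Step 2: Check the mod-4 condition on each prime factor: 5 ≡ 1 (mod 4), exponent 3; 13 ≡ 1 (mod 4), exponent 1.
All primes ≡ 3 (mod 4) appear to even exponent (or don't appear), so by the two-squares theorem n IS expressible as a sum of two squares.
Step 3: Build a representation. Group n = k² · m with k = 5 and m = 5 · 13 = 65 (a product of primes ≡ 1 (mod 4)); a representation of m scales to one of n via (k·x)² + (k·y)² = k²(x² + y²). Each prime p ≡ 1 (mod 4) is itself a sum of two squares; find a² by testing p − a² for a perfect square:
  5: 5 − 1² = 4 = 2² ⇒ 5 = 1² + 2².
  13: 13 − 1² = 12, 13 − 2² = 9 = 3² ⇒ 13 = 2² + 3².
  Combine using the Brahmagupta–Fibonacci identity (a² + b²)(c² + d²) = (ac − bd)² + (ad + bc)² = (ac + bd)² + (ad − bc)²:
  5 · 13 = 65: from (1² + 2²)(2² + 3²), take (1·2 − 2·3, 1·3 + 2·2) = (2 − 6, 3 + 4) = (-4, 7); dropping signs (only squares matter) gives (4, 7); check 4² + 7² = 16 + 49 = 65 ✓.
  Scale by k = 5: (5·4, 5·7) = (20, 35).
Step 4: Order so x ≤ y and verify: 20² + 35² = 400 + 1225 = 1625 = n. ✓

n = 1625 = 20² + 35² (one valid representation with x ≤ y).


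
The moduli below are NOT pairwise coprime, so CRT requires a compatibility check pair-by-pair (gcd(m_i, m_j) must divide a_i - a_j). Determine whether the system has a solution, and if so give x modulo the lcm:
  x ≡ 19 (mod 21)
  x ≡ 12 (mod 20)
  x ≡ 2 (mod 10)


Moduli 21, 20, 10 are not pairwise coprime, so CRT works modulo lcm(m_i) when all pairwise compatibility conditions hold.
Pairwise compatibility: gcd(m_i, m_j) must divide a_i - a_j for every pair.
Merge one congruence at a time:
  Start: x ≡ 19 (mod 21).
  Combine with x ≡ 12 (mod 20): gcd(21, 20) = 1; 12 - 19 = -7, which IS divisible by 1, so compatible.
    Write x = 19 + 21·t and substitute into x ≡ 12 (mod 20): 21·t ≡ 12 − 19 = -7 (mod 20).
    Reduce coefficients mod 20: 1·t ≡ 13 (mod 20).
    So t ≡ 13 (mod 20).
    Then x = 19 + 21·13 = 292, valid modulo lcm(21, 20) = 420: x ≡ 292 (mod 420).
  Combine with x ≡ 2 (mod 10): gcd(420, 10) = 10; 2 - 292 = -290, which IS divisible by 10, so compatible.
    Write x = 292 + 420·t and substitute into x ≡ 2 (mod 10): 420·t ≡ 2 − 292 = -290 (mod 10).
    Divide the congruence (and modulus) by g = 10: 42·t ≡ -29 (mod 1).
    Modulo 1 every t works; take t = 0.
    Then x = 292 + 420·0 = 292, valid modulo lcm(420, 10) = 420: x ≡ 292 (mod 420).
Verify: 292 mod 21 = 19, 292 mod 20 = 12, 292 mod 10 = 2.

x ≡ 292 (mod 420).


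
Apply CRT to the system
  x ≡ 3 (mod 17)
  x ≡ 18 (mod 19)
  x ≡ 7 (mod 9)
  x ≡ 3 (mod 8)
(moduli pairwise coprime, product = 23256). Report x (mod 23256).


Product of moduli M = 17 · 19 · 9 · 8 = 23256.
Merge one congruence at a time:
  Start: x ≡ 3 (mod 17).
  Combine with x ≡ 18 (mod 19); new modulus lcm = 323.
    Write x = 3 + 17·t and substitute into x ≡ 18 (mod 19): 17·t ≡ 18 − 3 = 15 (mod 19).
    The inverse of 17 mod 19 is 9 (since 17·9 = 153 = 8·19 + 1), so t ≡ 9·15 = 135 ≡ 2 (mod 19).
    Then x = 3 + 17·2 = 37, valid modulo lcm(17, 19) = 323: x ≡ 37 (mod 323).
  Combine with x ≡ 7 (mod 9); new modulus lcm = 2907.
    Write x = 37 + 323·t and substitute into x ≡ 7 (mod 9): 323·t ≡ 7 − 37 = -30 (mod 9).
    Reduce coefficients mod 9: 8·t ≡ 6 (mod 9).
    The inverse of 8 mod 9 is 8 (since 8·8 = 64 = 7·9 + 1), so t ≡ 8·6 = 48 ≡ 3 (mod 9).
    Then x = 37 + 323·3 = 1006, valid modulo lcm(323, 9) = 2907: x ≡ 1006 (mod 2907).
  Combine with x ≡ 3 (mod 8); new modulus lcm = 23256.
    Write x = 1006 + 2907·t and substitute into x ≡ 3 (mod 8): 2907·t ≡ 3 − 1006 = -1003 (mod 8).
    Reduce coefficients mod 8: 3·t ≡ 5 (mod 8).
    The inverse of 3 mod 8 is 3 (since 3·3 = 9 = 1·8 + 1), so t ≡ 3·5 = 15 ≡ 7 (mod 8).
    Then x = 1006 + 2907·7 = 21355, valid modulo lcm(2907, 8) = 23256: x ≡ 21355 (mod 23256).
Verify against each original: 21355 mod 17 = 3, 21355 mod 19 = 18, 21355 mod 9 = 7, 21355 mod 8 = 3.

x ≡ 21355 (mod 23256).


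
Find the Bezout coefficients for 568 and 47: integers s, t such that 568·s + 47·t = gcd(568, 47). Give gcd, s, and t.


Euclidean algorithm on (568, 47) — divide until remainder is 0:
  568 = 12 · 47 + 4
  47 = 11 · 4 + 3
  4 = 1 · 3 + 1
  3 = 3 · 1 + 0
gcd(568, 47) = 1.
Track Bezout coefficients alongside the remainders: start with r₀ = 568 = a·1 + b·0 (s = 1, t = 0) and r₁ = 47 = a·0 + b·1 (s = 0, t = 1); each new remainder r_{k+1} = r_{k-1} − q_k·r_k inherits s_{k+1} = s_{k-1} − q_k·s_k, t_{k+1} = t_{k-1} − q_k·t_k, so r_k = a·s_k + b·t_k at every step:
  q = 12: r = 4, s = 1 − 12·0 = 1, t = 0 − 12·1 = -12  (check: 568·1 + 47·(-12) = 4)
  q = 11: r = 3, s = 0 − 11·1 = -11, t = 1 − 11·(-12) = 133  (check: 568·(-11) + 47·133 = 3)
  q = 1: r = 1, s = 1 − 1·(-11) = 12, t = -12 − 1·133 = -145  (check: 568·12 + 47·(-145) = 1)
The row with r = 1 (the gcd) gives the Bezout coefficients s = 12, t = -145.
Result: 568 · (12) + 47 · (-145) = 1.

gcd(568, 47) = 1; s = 12, t = -145 (check: 568·12 + 47·(-145) = 1).


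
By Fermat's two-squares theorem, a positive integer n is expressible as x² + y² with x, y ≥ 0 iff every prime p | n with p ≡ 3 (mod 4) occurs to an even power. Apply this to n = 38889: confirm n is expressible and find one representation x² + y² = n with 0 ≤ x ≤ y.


Step 1: Factor n = 38889 = 3^2 · 29 · 149.
Step 2: Check the mod-4 condition on each prime factor: 3 ≡ 3 (mod 4), exponent 2 (must be even); 29 ≡ 1 (mod 4), exponent 1; 149 ≡ 1 (mod 4), exponent 1.
All primes ≡ 3 (mod 4) appear to even exponent (or don't appear), so by the two-squares theorem n IS expressible as a sum of two squares.
Step 3: Build a representation. Group n = k² · m with k = 3 and m = 29 · 149 = 4321 (a product of primes ≡ 1 (mod 4)); a representation of m scales to one of n via (k·x)² + (k·y)² = k²(x² + y²). Each prime p ≡ 1 (mod 4) is itself a sum of two squares; find a² by testing p − a² for a perfect square:
  29: 29 − 1² = 28, 29 − 2² = 25 = 5² ⇒ 29 = 2² + 5².
  149: 149 − 1² = 148, 149 − 2² = 145, 149 − 3² = 140, 149 − 4² = 133, 149 − 5² = 124, 149 − 6² = 113, 149 − 7² = 100 = 10² ⇒ 149 = 7² + 10².
  Combine using the Brahmagupta–Fibonacci identity (a² + b²)(c² + d²) = (ac − bd)² + (ad + bc)² = (ac + bd)² + (ad − bc)²:
  29 · 149 = 4321: from (2² + 5²)(7² + 10²), take (2·7 − 5·10, 2·10 + 5·7) = (14 − 50, 20 + 35) = (-36, 55); dropping signs (only squares matter) gives (36, 55); check 36² + 55² = 1296 + 3025 = 4321 ✓.
  Scale by k = 3: (3·36, 3·55) = (108, 165).
Step 4: Order so x ≤ y and verify: 108² + 165² = 11664 + 27225 = 38889 = n. ✓

n = 38889 = 108² + 165² (one valid representation with x ≤ y).


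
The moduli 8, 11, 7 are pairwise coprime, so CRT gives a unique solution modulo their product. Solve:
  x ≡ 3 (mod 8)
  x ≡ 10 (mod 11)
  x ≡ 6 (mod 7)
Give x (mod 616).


Moduli 8, 11, 7 are pairwise coprime; by CRT there is a unique solution modulo M = 8 · 11 · 7 = 616.
Solve pairwise, accumulating the modulus:
  Start with x ≡ 3 (mod 8).
  Combine with x ≡ 10 (mod 11): since gcd(8, 11) = 1, we get a unique residue mod 88.
    Write x = 3 + 8·t and substitute into x ≡ 10 (mod 11): 8·t ≡ 10 − 3 = 7 (mod 11).
    The inverse of 8 mod 11 is 7 (since 8·7 = 56 = 5·11 + 1), so t ≡ 7·7 = 49 ≡ 5 (mod 11).
    Then x = 3 + 8·5 = 43, valid modulo lcm(8, 11) = 88: x ≡ 43 (mod 88).
  Combine with x ≡ 6 (mod 7): since gcd(88, 7) = 1, we get a unique residue mod 616.
    Write x = 43 + 88·t and substitute into x ≡ 6 (mod 7): 88·t ≡ 6 − 43 = -37 (mod 7).
    Reduce coefficients mod 7: 4·t ≡ 5 (mod 7).
    The inverse of 4 mod 7 is 2 (since 4·2 = 8 = 1·7 + 1), so t ≡ 2·5 = 10 ≡ 3 (mod 7).
    Then x = 43 + 88·3 = 307, valid modulo lcm(88, 7) = 616: x ≡ 307 (mod 616).
Verify: 307 mod 8 = 3 ✓, 307 mod 11 = 10 ✓, 307 mod 7 = 6 ✓.

x ≡ 307 (mod 616).


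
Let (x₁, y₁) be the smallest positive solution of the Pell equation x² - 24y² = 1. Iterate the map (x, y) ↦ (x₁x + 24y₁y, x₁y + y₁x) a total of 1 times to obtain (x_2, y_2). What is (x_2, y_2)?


Step 1: Find the fundamental solution (x₁, y₁) of x² - 24y² = 1.
  Expand √24 as a continued fraction. a₀ = ⌊√24⌋ = 4; iterate m_{k+1} = d_k·a_k − m_k, d_{k+1} = (24 − m_{k+1}²)/d_k, a_{k+1} = ⌊(a₀ + m_{k+1})/d_{k+1}⌋ (starting m₀ = 0, d₀ = 1), with convergents p_k = a_k·p_{k-1} + p_{k-2}, q_k = a_k·q_{k-1} + q_{k-2} (p₋₁ = 1, q₋₁ = 0):
  k = 0: a₀ = 4; p₀/q₀ = 4/1; p₀² − 24·q₀² = 16 − 24 = -8.
  k = 1: m = 4, d = 8, a = ⌊(4 + 4)/8⌋ = 1; p/q = (1·4 + 1)/(1·1 + 0) = 5/1; p² − 24·q² = 25 − 24 = 1.
  The first convergent with p² − 24·q² = 1 gives the fundamental solution (x₁, y₁) = (5, 1).
Step 2: Apply the recurrence (x_{n+1}, y_{n+1}) = (x₁x_n + 24y₁y_n, x₁y_n + y₁x_n) repeatedly.
  From (x_1, y_1) = (5, 1): x_2 = 5·5 + 24·1·1 = 49; y_2 = 5·1 + 1·5 = 10.
Step 3: Verify x_2² - 24·y_2² = 2401 - 2400 = 1 (should be 1). ✓

(x_1, y_1) = (5, 1); (x_2, y_2) = (49, 10).


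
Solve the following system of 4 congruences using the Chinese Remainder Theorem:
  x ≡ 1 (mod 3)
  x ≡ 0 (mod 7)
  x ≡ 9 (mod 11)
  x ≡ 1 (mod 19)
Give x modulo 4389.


Product of moduli M = 3 · 7 · 11 · 19 = 4389.
Merge one congruence at a time:
  Start: x ≡ 1 (mod 3).
  Combine with x ≡ 0 (mod 7); new modulus lcm = 21.
    Write x = 1 + 3·t and substitute into x ≡ 0 (mod 7): 3·t ≡ 0 − 1 = -1 (mod 7).
    Reduce coefficients mod 7: 3·t ≡ 6 (mod 7).
    The inverse of 3 mod 7 is 5 (since 3·5 = 15 = 2·7 + 1), so t ≡ 5·6 = 30 ≡ 2 (mod 7).
    Then x = 1 + 3·2 = 7, valid modulo lcm(3, 7) = 21: x ≡ 7 (mod 21).
  Combine with x ≡ 9 (mod 11); new modulus lcm = 231.
    Write x = 7 + 21·t and substitute into x ≡ 9 (mod 11): 21·t ≡ 9 − 7 = 2 (mod 11).
    Reduce coefficients mod 11: 10·t ≡ 2 (mod 11).
    The inverse of 10 mod 11 is 10 (since 10·10 = 100 = 9·11 + 1), so t ≡ 10·2 = 20 ≡ 9 (mod 11).
    Then x = 7 + 21·9 = 196, valid modulo lcm(21, 11) = 231: x ≡ 196 (mod 231).
  Combine with x ≡ 1 (mod 19); new modulus lcm = 4389.
    Write x = 196 + 231·t and substitute into x ≡ 1 (mod 19): 231·t ≡ 1 − 196 = -195 (mod 19).
    Reduce coefficients mod 19: 3·t ≡ 14 (mod 19).
    The inverse of 3 mod 19 is 13 (since 3·13 = 39 = 2·19 + 1), so t ≡ 13·14 = 182 ≡ 11 (mod 19).
    Then x = 196 + 231·11 = 2737, valid modulo lcm(231, 19) = 4389: x ≡ 2737 (mod 4389).
Verify against each original: 2737 mod 3 = 1, 2737 mod 7 = 0, 2737 mod 11 = 9, 2737 mod 19 = 1.

x ≡ 2737 (mod 4389).


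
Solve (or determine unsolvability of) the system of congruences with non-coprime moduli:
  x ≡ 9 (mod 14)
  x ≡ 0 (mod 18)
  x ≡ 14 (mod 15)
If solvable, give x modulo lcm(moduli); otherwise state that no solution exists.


Moduli 14, 18, 15 are not pairwise coprime, so CRT works modulo lcm(m_i) when all pairwise compatibility conditions hold.
Pairwise compatibility: gcd(m_i, m_j) must divide a_i - a_j for every pair.
Merge one congruence at a time:
  Start: x ≡ 9 (mod 14).
  Combine with x ≡ 0 (mod 18): gcd(14, 18) = 2, and 0 - 9 = -9 is NOT divisible by 2.
    ⇒ system is inconsistent (no integer solution).

No solution (the system is inconsistent).


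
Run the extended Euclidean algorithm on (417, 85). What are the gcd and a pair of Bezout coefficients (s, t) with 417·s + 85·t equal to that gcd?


Euclidean algorithm on (417, 85) — divide until remainder is 0:
  417 = 4 · 85 + 77
  85 = 1 · 77 + 8
  77 = 9 · 8 + 5
  8 = 1 · 5 + 3
  5 = 1 · 3 + 2
  3 = 1 · 2 + 1
  2 = 2 · 1 + 0
gcd(417, 85) = 1.
Track Bezout coefficients alongside the remainders: start with r₀ = 417 = a·1 + b·0 (s = 1, t = 0) and r₁ = 85 = a·0 + b·1 (s = 0, t = 1); each new remainder r_{k+1} = r_{k-1} − q_k·r_k inherits s_{k+1} = s_{k-1} − q_k·s_k, t_{k+1} = t_{k-1} − q_k·t_k, so r_k = a·s_k + b·t_k at every step:
  q = 4: r = 77, s = 1 − 4·0 = 1, t = 0 − 4·1 = -4  (check: 417·1 + 85·(-4) = 77)
  q = 1: r = 8, s = 0 − 1·1 = -1, t = 1 − 1·(-4) = 5  (check: 417·(-1) + 85·5 = 8)
  q = 9: r = 5, s = 1 − 9·(-1) = 10, t = -4 − 9·5 = -49  (check: 417·10 + 85·(-49) = 5)
  q = 1: r = 3, s = -1 − 1·10 = -11, t = 5 − 1·(-49) = 54  (check: 417·(-11) + 85·54 = 3)
  q = 1: r = 2, s = 10 − 1·(-11) = 21, t = -49 − 1·54 = -103  (check: 417·21 + 85·(-103) = 2)
  q = 1: r = 1, s = -11 − 1·21 = -32, t = 54 − 1·(-103) = 157  (check: 417·(-32) + 85·157 = 1)
The row with r = 1 (the gcd) gives the Bezout coefficients s = -32, t = 157.
Result: 417 · (-32) + 85 · (157) = 1.

gcd(417, 85) = 1; s = -32, t = 157 (check: 417·(-32) + 85·157 = 1).


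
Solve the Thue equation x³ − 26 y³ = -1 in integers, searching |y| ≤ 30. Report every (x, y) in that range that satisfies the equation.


The equation is x³ - 26y³ = -1. For fixed y, x³ = 26·y³ − 1, so a solution requires the RHS to be a perfect cube.
Strategy: iterate y from -30 to 30, compute RHS = 26·y³ − 1, and check whether it is a (positive or negative) perfect cube.
Check small values of y:
  y = 0: RHS = -1 = (-1)³ ⇒ x = -1 works.
  y = 1: RHS = 25 is not a perfect cube.
  y = -1: RHS = -27 = (-3)³ ⇒ x = -3 works.
  y = 2: RHS = 207 is not a perfect cube.
  y = -2: RHS = -209 is not a perfect cube.
  y = 3: RHS = 701 is not a perfect cube.
  y = -3: RHS = -703 is not a perfect cube.
Continuing the search up to |y| = 30 finds no further solutions beyond those listed.
Collected solutions: (-1, 0), (-3, -1).

Solutions (with |y| ≤ 30): (-1, 0), (-3, -1).


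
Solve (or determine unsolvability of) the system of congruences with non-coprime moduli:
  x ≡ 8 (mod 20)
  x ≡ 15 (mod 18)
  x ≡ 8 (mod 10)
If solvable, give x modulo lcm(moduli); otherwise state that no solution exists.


Moduli 20, 18, 10 are not pairwise coprime, so CRT works modulo lcm(m_i) when all pairwise compatibility conditions hold.
Pairwise compatibility: gcd(m_i, m_j) must divide a_i - a_j for every pair.
Merge one congruence at a time:
  Start: x ≡ 8 (mod 20).
  Combine with x ≡ 15 (mod 18): gcd(20, 18) = 2, and 15 - 8 = 7 is NOT divisible by 2.
    ⇒ system is inconsistent (no integer solution).

No solution (the system is inconsistent).


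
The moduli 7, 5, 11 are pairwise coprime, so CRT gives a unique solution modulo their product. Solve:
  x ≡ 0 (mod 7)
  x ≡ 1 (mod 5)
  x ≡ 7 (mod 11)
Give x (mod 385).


Moduli 7, 5, 11 are pairwise coprime; by CRT there is a unique solution modulo M = 7 · 5 · 11 = 385.
Solve pairwise, accumulating the modulus:
  Start with x ≡ 0 (mod 7).
  Combine with x ≡ 1 (mod 5): since gcd(7, 5) = 1, we get a unique residue mod 35.
    Write x = 0 + 7·t and substitute into x ≡ 1 (mod 5): 7·t ≡ 1 − 0 = 1 (mod 5).
    Reduce coefficients mod 5: 2·t ≡ 1 (mod 5).
    The inverse of 2 mod 5 is 3 (since 2·3 = 6 = 1·5 + 1), so t ≡ 3·1 = 3 ≡ 3 (mod 5).
    Then x = 0 + 7·3 = 21, valid modulo lcm(7, 5) = 35: x ≡ 21 (mod 35).
  Combine with x ≡ 7 (mod 11): since gcd(35, 11) = 1, we get a unique residue mod 385.
    Write x = 21 + 35·t and substitute into x ≡ 7 (mod 11): 35·t ≡ 7 − 21 = -14 (mod 11).
    Reduce coefficients mod 11: 2·t ≡ 8 (mod 11).
    The inverse of 2 mod 11 is 6 (since 2·6 = 12 = 1·11 + 1), so t ≡ 6·8 = 48 ≡ 4 (mod 11).
    Then x = 21 + 35·4 = 161, valid modulo lcm(35, 11) = 385: x ≡ 161 (mod 385).
Verify: 161 mod 7 = 0 ✓, 161 mod 5 = 1 ✓, 161 mod 11 = 7 ✓.

x ≡ 161 (mod 385).
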